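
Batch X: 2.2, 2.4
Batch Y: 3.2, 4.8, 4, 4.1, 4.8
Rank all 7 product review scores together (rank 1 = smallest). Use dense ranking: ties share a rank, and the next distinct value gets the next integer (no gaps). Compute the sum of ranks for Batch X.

Sorted (ascending): 2.2, 2.4, 3.2, 4, 4.1, 4.8, 4.8
The 2 values of 4.8 share dense rank 6.
Remaining distinct values take the next consecutive integers.
Batch X values → pooled ranks: 2.2→1, 2.4→2
Rank sum = 1 + 2 = 3

3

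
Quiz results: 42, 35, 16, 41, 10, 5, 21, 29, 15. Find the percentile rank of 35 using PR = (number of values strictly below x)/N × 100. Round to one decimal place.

66.7

N = 9.
Strictly below 35: 6. Equal to 35: 1.
PR = 6/9 × 100 = 66.7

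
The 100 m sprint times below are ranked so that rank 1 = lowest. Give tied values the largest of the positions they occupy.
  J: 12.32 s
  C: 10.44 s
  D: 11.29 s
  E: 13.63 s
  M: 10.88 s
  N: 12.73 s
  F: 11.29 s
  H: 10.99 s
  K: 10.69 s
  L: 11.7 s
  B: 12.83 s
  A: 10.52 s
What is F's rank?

Sorted (ascending): 10.44, 10.52, 10.69, 10.88, 10.99, 11.29, 11.29, 11.7, 12.32, 12.73, 12.83, 13.63
The 2 values of 11.29 occupy positions 6–7 → each gets rank 7.
F has value 11.29 s → rank 7.

7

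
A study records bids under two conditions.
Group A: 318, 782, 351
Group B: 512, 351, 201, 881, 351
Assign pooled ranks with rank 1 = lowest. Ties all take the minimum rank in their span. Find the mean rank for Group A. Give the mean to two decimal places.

Sorted (ascending): 201, 318, 351, 351, 351, 512, 782, 881
The 3 values of 351 occupy positions 3–5 → each gets rank 3.
Group A values → pooled ranks: 318→2, 782→7, 351→3
Mean rank = (2 + 7 + 3) / 3 = 4.00

4.00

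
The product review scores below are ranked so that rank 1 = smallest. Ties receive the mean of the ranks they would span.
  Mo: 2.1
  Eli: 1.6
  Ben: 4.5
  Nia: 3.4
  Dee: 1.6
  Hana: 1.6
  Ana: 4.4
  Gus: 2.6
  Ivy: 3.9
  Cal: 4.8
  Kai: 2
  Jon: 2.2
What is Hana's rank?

Sorted (ascending): 1.6, 1.6, 1.6, 2, 2.1, 2.2, 2.6, 3.4, 3.9, 4.4, 4.5, 4.8
The 3 values of 1.6 occupy positions 1–3 → average rank 2.
Hana has value 1.6 → rank 2.

2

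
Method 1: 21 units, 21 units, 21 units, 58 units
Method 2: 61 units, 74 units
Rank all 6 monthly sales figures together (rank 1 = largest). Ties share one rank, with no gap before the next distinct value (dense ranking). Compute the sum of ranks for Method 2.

3

Sorted (descending): 74, 61, 58, 21, 21, 21
The 3 values of 21 share dense rank 4.
Remaining distinct values take the next consecutive integers.
Method 2 values → pooled ranks: 61→2, 74→1
Rank sum = 2 + 1 = 3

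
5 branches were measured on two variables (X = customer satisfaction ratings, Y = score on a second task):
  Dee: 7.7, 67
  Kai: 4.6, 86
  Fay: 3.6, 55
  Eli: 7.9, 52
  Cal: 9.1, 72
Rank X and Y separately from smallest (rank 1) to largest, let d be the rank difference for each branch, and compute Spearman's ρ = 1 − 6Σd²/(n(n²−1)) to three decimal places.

Ranks of variable 1: 3, 2, 1, 4, 5
Ranks of variable 2: 3, 5, 2, 1, 4
d = r₁ − r₂: 0, -3, -1, 3, 1
d²: 0, 9, 1, 9, 1; Σd² = 20
ρ = 1 − 6·20/(5·24) = 1 − 120/120 = 0.000

0.000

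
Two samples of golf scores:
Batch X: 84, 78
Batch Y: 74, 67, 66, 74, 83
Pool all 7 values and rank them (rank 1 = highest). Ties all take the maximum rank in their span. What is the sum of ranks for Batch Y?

25

Sorted (descending): 84, 83, 78, 74, 74, 67, 66
The 2 values of 74 occupy positions 4–5 → each gets rank 5.
Batch Y values → pooled ranks: 74→5, 67→6, 66→7, 74→5, 83→2
Rank sum = 5 + 6 + 7 + 5 + 2 = 25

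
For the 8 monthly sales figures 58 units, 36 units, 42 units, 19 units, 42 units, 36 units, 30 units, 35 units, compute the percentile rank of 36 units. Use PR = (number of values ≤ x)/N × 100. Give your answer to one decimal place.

62.5

N = 8.
Strictly below 36: 3. Equal to 36: 2.
PR = 5/8 × 100 = 62.5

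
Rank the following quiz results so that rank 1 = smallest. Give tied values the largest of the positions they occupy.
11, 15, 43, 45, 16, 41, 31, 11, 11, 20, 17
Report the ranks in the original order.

Sorted (ascending): 11, 11, 11, 15, 16, 17, 20, 31, 41, 43, 45
The 3 values of 11 occupy positions 1–3 → each gets rank 3.

3, 4, 10, 11, 5, 9, 8, 3, 3, 7, 6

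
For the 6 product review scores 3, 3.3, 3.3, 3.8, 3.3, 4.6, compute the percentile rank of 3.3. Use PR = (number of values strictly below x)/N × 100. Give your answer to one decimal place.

N = 6.
Strictly below 3.3: 1. Equal to 3.3: 3.
PR = 1/6 × 100 = 16.7

16.7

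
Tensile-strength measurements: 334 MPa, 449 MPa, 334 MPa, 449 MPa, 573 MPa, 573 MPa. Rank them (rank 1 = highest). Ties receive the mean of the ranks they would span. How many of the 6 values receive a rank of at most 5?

4

Sorted (descending): 573, 573, 449, 449, 334, 334
The 2 values of 573 occupy positions 1–2 → average rank (1+2)/2 = 1.5.
The 2 values of 449 occupy positions 3–4 → average rank (3+4)/2 = 3.5.
The 2 values of 334 occupy positions 5–6 → average rank (5+6)/2 = 5.5.
Ranks ≤ 5: {1.5, 1.5, 3.5, 3.5} → 4 values.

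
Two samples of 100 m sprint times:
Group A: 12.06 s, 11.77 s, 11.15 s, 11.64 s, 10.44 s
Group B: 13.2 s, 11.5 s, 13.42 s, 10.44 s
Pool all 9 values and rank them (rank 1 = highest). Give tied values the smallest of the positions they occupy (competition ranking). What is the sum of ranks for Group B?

17

Sorted (descending): 13.42, 13.2, 12.06, 11.77, 11.64, 11.5, 11.15, 10.44, 10.44
The 2 values of 10.44 occupy positions 8–9 → each gets rank 8.
Group B values → pooled ranks: 13.2→2, 11.5→6, 13.42→1, 10.44→8
Rank sum = 2 + 6 + 1 + 8 = 17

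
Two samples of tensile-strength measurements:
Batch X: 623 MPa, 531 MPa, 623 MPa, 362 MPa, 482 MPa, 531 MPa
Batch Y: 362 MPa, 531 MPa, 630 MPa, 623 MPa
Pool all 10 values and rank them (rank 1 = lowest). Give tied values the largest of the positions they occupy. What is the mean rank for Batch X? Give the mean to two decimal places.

Sorted (ascending): 362, 362, 482, 531, 531, 531, 623, 623, 623, 630
The 2 values of 362 occupy positions 1–2 → each gets rank 2.
The 3 values of 531 occupy positions 4–6 → each gets rank 6.
The 3 values of 623 occupy positions 7–9 → each gets rank 9.
Batch X values → pooled ranks: 623→9, 531→6, 623→9, 362→2, 482→3, 531→6
Mean rank = (9 + 6 + 9 + 2 + 3 + 6) / 6 = 5.83

5.83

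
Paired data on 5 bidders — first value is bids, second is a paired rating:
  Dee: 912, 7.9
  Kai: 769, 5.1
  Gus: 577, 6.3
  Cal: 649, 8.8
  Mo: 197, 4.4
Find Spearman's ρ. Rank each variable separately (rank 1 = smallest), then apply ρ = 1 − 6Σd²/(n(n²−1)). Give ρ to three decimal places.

Ranks of variable 1: 5, 4, 2, 3, 1
Ranks of variable 2: 4, 2, 3, 5, 1
d = r₁ − r₂: 1, 2, -1, -2, 0
d²: 1, 4, 1, 4, 0; Σd² = 10
ρ = 1 − 6·10/(5·24) = 1 − 60/120 = 0.500

0.500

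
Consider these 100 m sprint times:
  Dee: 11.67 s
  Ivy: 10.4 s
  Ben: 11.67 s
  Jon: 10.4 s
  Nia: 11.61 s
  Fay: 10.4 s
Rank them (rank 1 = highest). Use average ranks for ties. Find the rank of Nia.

3

Sorted (descending): 11.67, 11.67, 11.61, 10.4, 10.4, 10.4
The 2 values of 11.67 occupy positions 1–2 → average rank (1+2)/2 = 1.5.
The 3 values of 10.4 occupy positions 4–6 → average rank 5.
Nia has value 11.61 s → rank 3.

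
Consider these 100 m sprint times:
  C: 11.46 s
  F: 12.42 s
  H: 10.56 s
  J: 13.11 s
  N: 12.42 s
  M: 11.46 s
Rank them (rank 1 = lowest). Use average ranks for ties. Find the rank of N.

4.5

Sorted (ascending): 10.56, 11.46, 11.46, 12.42, 12.42, 13.11
The 2 values of 11.46 occupy positions 2–3 → average rank (2+3)/2 = 2.5.
The 2 values of 12.42 occupy positions 4–5 → average rank (4+5)/2 = 4.5.
N has value 12.42 s → rank 4.5.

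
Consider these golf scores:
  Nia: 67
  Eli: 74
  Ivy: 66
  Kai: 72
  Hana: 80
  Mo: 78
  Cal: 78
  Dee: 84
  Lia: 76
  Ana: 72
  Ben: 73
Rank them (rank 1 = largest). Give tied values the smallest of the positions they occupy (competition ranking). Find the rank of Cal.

3

Sorted (descending): 84, 80, 78, 78, 76, 74, 73, 72, 72, 67, 66
The 2 values of 78 occupy positions 3–4 → each gets rank 3.
The 2 values of 72 occupy positions 8–9 → each gets rank 8.
Cal has value 78 → rank 3.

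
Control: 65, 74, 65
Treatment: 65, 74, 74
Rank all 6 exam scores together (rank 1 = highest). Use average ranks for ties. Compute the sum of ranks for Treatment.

Sorted (descending): 74, 74, 74, 65, 65, 65
The 3 values of 74 occupy positions 1–3 → average rank 2.
The 3 values of 65 occupy positions 4–6 → average rank 5.
Treatment values → pooled ranks: 65→5, 74→2, 74→2
Rank sum = 5 + 2 + 2 = 9

9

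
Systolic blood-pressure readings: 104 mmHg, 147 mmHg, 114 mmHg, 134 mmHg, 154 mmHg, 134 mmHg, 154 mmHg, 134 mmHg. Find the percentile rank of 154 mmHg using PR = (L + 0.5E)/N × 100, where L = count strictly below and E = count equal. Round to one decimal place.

87.5

N = 8.
Strictly below 154: 6. Equal to 154: 2.
PR = (6 + 0.5·2)/8 × 100 = 87.5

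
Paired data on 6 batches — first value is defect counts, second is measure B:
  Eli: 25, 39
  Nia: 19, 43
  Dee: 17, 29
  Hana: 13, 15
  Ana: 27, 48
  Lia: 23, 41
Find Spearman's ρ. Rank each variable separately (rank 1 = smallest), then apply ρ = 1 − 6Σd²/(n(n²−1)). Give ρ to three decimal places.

0.771

Ranks of variable 1: 5, 3, 2, 1, 6, 4
Ranks of variable 2: 3, 5, 2, 1, 6, 4
d = r₁ − r₂: 2, -2, 0, 0, 0, 0
d²: 4, 4, 0, 0, 0, 0; Σd² = 8
ρ = 1 − 6·8/(6·35) = 1 − 48/210 = 0.771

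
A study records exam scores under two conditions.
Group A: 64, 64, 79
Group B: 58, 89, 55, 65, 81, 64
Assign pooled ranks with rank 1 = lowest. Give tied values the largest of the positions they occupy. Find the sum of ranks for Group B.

31

Sorted (ascending): 55, 58, 64, 64, 64, 65, 79, 81, 89
The 3 values of 64 occupy positions 3–5 → each gets rank 5.
Group B values → pooled ranks: 58→2, 89→9, 55→1, 65→6, 81→8, 64→5
Rank sum = 2 + 9 + 1 + 6 + 8 + 5 = 31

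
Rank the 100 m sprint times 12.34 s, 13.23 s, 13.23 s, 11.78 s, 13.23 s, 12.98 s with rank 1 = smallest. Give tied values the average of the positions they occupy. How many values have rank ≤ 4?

Sorted (ascending): 11.78, 12.34, 12.98, 13.23, 13.23, 13.23
The 3 values of 13.23 occupy positions 4–6 → average rank 5.
Ranks ≤ 4: {1, 2, 3} → 3 values.

3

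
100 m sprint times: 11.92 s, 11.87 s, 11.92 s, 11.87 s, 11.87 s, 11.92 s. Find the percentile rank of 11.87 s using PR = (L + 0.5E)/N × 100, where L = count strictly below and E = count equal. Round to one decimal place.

N = 6.
Strictly below 11.87: 0. Equal to 11.87: 3.
PR = (0 + 0.5·3)/6 × 100 = 25.0

25.0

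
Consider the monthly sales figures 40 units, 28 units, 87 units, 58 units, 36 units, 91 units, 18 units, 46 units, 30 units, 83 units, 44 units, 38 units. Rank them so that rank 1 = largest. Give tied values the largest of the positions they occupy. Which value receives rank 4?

Sorted (descending): 91, 87, 83, 58, 46, 44, 40, 38, 36, 30, 28, 18
No ties — each value takes its position as its rank.
Rank 4 → value 58.

58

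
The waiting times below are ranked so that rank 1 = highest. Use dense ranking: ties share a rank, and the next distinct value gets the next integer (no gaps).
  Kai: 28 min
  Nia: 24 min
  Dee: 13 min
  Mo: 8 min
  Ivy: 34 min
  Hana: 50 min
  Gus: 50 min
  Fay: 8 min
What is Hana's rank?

1

Sorted (descending): 50, 50, 34, 28, 24, 13, 8, 8
The 2 values of 50 share dense rank 1.
The 2 values of 8 share dense rank 6.
Remaining distinct values take the next consecutive integers.
Hana has value 50 min → rank 1.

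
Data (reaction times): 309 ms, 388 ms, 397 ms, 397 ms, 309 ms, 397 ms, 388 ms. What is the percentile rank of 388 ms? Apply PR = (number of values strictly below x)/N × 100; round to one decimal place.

N = 7.
Strictly below 388: 2. Equal to 388: 2.
PR = 2/7 × 100 = 28.6

28.6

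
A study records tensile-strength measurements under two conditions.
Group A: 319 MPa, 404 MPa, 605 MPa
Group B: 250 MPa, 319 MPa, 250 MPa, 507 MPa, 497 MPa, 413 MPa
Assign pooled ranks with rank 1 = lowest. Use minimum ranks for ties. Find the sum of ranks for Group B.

Sorted (ascending): 250, 250, 319, 319, 404, 413, 497, 507, 605
The 2 values of 250 occupy positions 1–2 → each gets rank 1.
The 2 values of 319 occupy positions 3–4 → each gets rank 3.
Group B values → pooled ranks: 250→1, 319→3, 250→1, 507→8, 497→7, 413→6
Rank sum = 1 + 3 + 1 + 8 + 7 + 6 = 26

26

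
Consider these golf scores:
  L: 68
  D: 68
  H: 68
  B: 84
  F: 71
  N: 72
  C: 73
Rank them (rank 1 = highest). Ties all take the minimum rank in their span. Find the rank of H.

5

Sorted (descending): 84, 73, 72, 71, 68, 68, 68
The 3 values of 68 occupy positions 5–7 → each gets rank 5.
H has value 68 → rank 5.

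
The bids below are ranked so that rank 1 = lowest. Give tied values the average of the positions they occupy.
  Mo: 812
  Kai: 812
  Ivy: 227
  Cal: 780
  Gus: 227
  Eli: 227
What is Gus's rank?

Sorted (ascending): 227, 227, 227, 780, 812, 812
The 3 values of 227 occupy positions 1–3 → average rank 2.
The 2 values of 812 occupy positions 5–6 → average rank (5+6)/2 = 5.5.
Gus has value 227 → rank 2.

2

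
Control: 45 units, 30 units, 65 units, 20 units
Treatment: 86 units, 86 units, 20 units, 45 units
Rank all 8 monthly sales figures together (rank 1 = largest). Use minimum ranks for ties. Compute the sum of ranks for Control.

Sorted (descending): 86, 86, 65, 45, 45, 30, 20, 20
The 2 values of 86 occupy positions 1–2 → each gets rank 1.
The 2 values of 45 occupy positions 4–5 → each gets rank 4.
The 2 values of 20 occupy positions 7–8 → each gets rank 7.
Control values → pooled ranks: 45→4, 30→6, 65→3, 20→7
Rank sum = 4 + 6 + 3 + 7 = 20

20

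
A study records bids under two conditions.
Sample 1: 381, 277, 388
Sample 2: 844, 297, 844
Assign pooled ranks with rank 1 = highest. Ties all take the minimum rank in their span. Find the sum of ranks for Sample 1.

Sorted (descending): 844, 844, 388, 381, 297, 277
The 2 values of 844 occupy positions 1–2 → each gets rank 1.
Sample 1 values → pooled ranks: 381→4, 277→6, 388→3
Rank sum = 4 + 6 + 3 = 13

13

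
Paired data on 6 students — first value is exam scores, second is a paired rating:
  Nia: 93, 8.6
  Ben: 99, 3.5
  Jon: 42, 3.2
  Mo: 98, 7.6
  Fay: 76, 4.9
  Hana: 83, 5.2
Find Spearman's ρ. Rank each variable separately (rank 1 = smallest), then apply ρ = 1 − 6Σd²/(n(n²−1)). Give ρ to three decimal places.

Ranks of variable 1: 4, 6, 1, 5, 2, 3
Ranks of variable 2: 6, 2, 1, 5, 3, 4
d = r₁ − r₂: -2, 4, 0, 0, -1, -1
d²: 4, 16, 0, 0, 1, 1; Σd² = 22
ρ = 1 − 6·22/(6·35) = 1 − 132/210 = 0.371

0.371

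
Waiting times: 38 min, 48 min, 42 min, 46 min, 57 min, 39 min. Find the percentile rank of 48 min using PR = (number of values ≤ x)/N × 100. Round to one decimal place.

83.3

N = 6.
Strictly below 48: 4. Equal to 48: 1.
PR = 5/6 × 100 = 83.3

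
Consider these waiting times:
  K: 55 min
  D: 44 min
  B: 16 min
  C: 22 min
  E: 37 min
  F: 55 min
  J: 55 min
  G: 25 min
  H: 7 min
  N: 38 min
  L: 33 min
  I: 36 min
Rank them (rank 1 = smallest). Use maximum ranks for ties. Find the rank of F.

12

Sorted (ascending): 7, 16, 22, 25, 33, 36, 37, 38, 44, 55, 55, 55
The 3 values of 55 occupy positions 10–12 → each gets rank 12.
F has value 55 min → rank 12.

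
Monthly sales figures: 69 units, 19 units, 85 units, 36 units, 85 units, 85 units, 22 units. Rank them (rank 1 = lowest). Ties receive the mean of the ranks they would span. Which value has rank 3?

Sorted (ascending): 19, 22, 36, 69, 85, 85, 85
The 3 values of 85 occupy positions 5–7 → average rank 6.
Rank 3 → value 36.

36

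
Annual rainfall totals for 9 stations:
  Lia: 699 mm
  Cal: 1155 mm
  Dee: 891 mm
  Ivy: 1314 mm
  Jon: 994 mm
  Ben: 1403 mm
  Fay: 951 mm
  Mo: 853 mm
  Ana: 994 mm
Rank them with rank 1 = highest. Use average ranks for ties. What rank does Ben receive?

Sorted (descending): 1403, 1314, 1155, 994, 994, 951, 891, 853, 699
The 2 values of 994 occupy positions 4–5 → average rank (4+5)/2 = 4.5.
Ben has value 1403 mm → rank 1.

1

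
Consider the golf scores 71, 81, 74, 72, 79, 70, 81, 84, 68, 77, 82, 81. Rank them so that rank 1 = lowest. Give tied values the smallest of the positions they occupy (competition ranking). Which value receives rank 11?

Sorted (ascending): 68, 70, 71, 72, 74, 77, 79, 81, 81, 81, 82, 84
The 3 values of 81 occupy positions 8–10 → each gets rank 8.
Rank 11 → value 82.

82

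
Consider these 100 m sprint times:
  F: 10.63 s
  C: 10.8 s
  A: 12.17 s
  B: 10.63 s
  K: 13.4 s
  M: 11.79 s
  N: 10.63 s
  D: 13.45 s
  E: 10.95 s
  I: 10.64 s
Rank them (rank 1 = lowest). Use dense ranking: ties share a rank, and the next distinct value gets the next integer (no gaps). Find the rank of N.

1

Sorted (ascending): 10.63, 10.63, 10.63, 10.64, 10.8, 10.95, 11.79, 12.17, 13.4, 13.45
The 3 values of 10.63 share dense rank 1.
Remaining distinct values take the next consecutive integers.
N has value 10.63 s → rank 1.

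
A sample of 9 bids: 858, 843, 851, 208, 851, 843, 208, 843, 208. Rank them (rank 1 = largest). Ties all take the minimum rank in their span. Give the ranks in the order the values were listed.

Sorted (descending): 858, 851, 851, 843, 843, 843, 208, 208, 208
The 2 values of 851 occupy positions 2–3 → each gets rank 2.
The 3 values of 843 occupy positions 4–6 → each gets rank 4.
The 3 values of 208 occupy positions 7–9 → each gets rank 7.

1, 4, 2, 7, 2, 4, 7, 4, 7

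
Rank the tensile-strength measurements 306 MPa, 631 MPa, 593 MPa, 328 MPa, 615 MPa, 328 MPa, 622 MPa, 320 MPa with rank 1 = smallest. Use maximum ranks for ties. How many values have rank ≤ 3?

2

Sorted (ascending): 306, 320, 328, 328, 593, 615, 622, 631
The 2 values of 328 occupy positions 3–4 → each gets rank 4.
Ranks ≤ 3: {1, 2} → 2 values.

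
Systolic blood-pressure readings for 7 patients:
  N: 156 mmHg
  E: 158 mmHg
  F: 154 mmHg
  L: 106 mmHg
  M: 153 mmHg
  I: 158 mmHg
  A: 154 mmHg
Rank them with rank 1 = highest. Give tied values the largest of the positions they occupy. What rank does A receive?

5

Sorted (descending): 158, 158, 156, 154, 154, 153, 106
The 2 values of 158 occupy positions 1–2 → each gets rank 2.
The 2 values of 154 occupy positions 4–5 → each gets rank 5.
A has value 154 mmHg → rank 5.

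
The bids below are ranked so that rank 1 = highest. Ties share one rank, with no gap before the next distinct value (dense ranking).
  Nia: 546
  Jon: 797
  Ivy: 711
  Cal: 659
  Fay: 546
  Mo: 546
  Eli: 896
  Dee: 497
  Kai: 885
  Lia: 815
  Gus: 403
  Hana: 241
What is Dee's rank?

8

Sorted (descending): 896, 885, 815, 797, 711, 659, 546, 546, 546, 497, 403, 241
The 3 values of 546 share dense rank 7.
Remaining distinct values take the next consecutive integers.
Dee has value 497 → rank 8.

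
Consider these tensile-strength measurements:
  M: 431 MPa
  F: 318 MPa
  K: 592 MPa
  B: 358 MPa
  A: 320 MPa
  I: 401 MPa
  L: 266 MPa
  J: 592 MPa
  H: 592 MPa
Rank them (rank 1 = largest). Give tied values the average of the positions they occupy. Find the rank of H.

2

Sorted (descending): 592, 592, 592, 431, 401, 358, 320, 318, 266
The 3 values of 592 occupy positions 1–3 → average rank 2.
H has value 592 MPa → rank 2.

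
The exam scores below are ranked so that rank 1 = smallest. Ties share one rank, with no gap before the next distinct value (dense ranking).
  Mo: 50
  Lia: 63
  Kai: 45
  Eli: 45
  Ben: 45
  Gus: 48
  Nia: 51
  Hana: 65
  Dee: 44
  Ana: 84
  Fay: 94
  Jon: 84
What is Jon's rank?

8

Sorted (ascending): 44, 45, 45, 45, 48, 50, 51, 63, 65, 84, 84, 94
The 3 values of 45 share dense rank 2.
The 2 values of 84 share dense rank 8.
Remaining distinct values take the next consecutive integers.
Jon has value 84 → rank 8.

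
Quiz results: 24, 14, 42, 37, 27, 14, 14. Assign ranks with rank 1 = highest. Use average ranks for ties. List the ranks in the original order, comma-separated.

Sorted (descending): 42, 37, 27, 24, 14, 14, 14
The 3 values of 14 occupy positions 5–7 → average rank 6.

4, 6, 1, 2, 3, 6, 6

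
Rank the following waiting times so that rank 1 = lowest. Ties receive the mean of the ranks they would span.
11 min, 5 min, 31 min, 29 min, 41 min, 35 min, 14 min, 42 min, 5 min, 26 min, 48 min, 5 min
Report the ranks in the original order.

4, 2, 8, 7, 10, 9, 5, 11, 2, 6, 12, 2

Sorted (ascending): 5, 5, 5, 11, 14, 26, 29, 31, 35, 41, 42, 48
The 3 values of 5 occupy positions 1–3 → average rank 2.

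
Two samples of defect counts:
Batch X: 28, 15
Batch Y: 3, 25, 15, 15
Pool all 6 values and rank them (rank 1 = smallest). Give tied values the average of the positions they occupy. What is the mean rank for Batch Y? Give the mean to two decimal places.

Sorted (ascending): 3, 15, 15, 15, 25, 28
The 3 values of 15 occupy positions 2–4 → average rank 3.
Batch Y values → pooled ranks: 3→1, 25→5, 15→3, 15→3
Mean rank = (1 + 5 + 3 + 3) / 4 = 3.00

3.00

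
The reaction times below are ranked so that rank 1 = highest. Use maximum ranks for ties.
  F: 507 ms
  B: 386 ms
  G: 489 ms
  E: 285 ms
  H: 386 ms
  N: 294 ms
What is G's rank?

Sorted (descending): 507, 489, 386, 386, 294, 285
The 2 values of 386 occupy positions 3–4 → each gets rank 4.
G has value 489 ms → rank 2.

2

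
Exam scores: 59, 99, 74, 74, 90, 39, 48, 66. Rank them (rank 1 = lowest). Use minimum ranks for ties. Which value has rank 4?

Sorted (ascending): 39, 48, 59, 66, 74, 74, 90, 99
The 2 values of 74 occupy positions 5–6 → each gets rank 5.
Rank 4 → value 66.

66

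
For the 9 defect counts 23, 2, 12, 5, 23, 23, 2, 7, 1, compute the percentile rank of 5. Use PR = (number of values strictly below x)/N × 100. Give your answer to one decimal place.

33.3

N = 9.
Strictly below 5: 3. Equal to 5: 1.
PR = 3/9 × 100 = 33.3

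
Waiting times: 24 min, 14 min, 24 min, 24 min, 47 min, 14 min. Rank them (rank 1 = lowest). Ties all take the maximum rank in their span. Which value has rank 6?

Sorted (ascending): 14, 14, 24, 24, 24, 47
The 2 values of 14 occupy positions 1–2 → each gets rank 2.
The 3 values of 24 occupy positions 3–5 → each gets rank 5.
Rank 6 → value 47.

47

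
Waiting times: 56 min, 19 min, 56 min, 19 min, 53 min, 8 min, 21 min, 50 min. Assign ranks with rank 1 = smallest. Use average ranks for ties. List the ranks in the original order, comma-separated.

7.5, 2.5, 7.5, 2.5, 6, 1, 4, 5

Sorted (ascending): 8, 19, 19, 21, 50, 53, 56, 56
The 2 values of 19 occupy positions 2–3 → average rank (2+3)/2 = 2.5.
The 2 values of 56 occupy positions 7–8 → average rank (7+8)/2 = 7.5.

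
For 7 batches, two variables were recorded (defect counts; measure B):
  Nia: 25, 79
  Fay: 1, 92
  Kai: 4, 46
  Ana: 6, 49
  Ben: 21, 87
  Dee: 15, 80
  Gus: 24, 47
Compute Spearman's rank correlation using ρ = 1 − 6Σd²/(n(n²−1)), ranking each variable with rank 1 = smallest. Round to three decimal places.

-0.143

Ranks of variable 1: 7, 1, 2, 3, 5, 4, 6
Ranks of variable 2: 4, 7, 1, 3, 6, 5, 2
d = r₁ − r₂: 3, -6, 1, 0, -1, -1, 4
d²: 9, 36, 1, 0, 1, 1, 16; Σd² = 64
ρ = 1 − 6·64/(7·48) = 1 − 384/336 = -0.143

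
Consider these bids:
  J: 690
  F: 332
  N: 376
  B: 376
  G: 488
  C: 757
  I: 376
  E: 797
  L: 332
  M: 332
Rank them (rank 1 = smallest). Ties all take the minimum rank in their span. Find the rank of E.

Sorted (ascending): 332, 332, 332, 376, 376, 376, 488, 690, 757, 797
The 3 values of 332 occupy positions 1–3 → each gets rank 1.
The 3 values of 376 occupy positions 4–6 → each gets rank 4.
E has value 797 → rank 10.

10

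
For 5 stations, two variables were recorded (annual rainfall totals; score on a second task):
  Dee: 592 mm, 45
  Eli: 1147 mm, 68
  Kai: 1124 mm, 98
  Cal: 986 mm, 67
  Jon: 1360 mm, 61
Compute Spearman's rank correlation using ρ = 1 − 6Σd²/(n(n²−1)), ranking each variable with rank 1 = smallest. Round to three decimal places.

Ranks of variable 1: 1, 4, 3, 2, 5
Ranks of variable 2: 1, 4, 5, 3, 2
d = r₁ − r₂: 0, 0, -2, -1, 3
d²: 0, 0, 4, 1, 9; Σd² = 14
ρ = 1 − 6·14/(5·24) = 1 − 84/120 = 0.300

0.300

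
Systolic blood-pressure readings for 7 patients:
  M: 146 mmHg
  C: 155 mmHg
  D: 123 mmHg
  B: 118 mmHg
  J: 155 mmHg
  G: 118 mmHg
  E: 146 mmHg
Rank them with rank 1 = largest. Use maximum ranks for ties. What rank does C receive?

Sorted (descending): 155, 155, 146, 146, 123, 118, 118
The 2 values of 155 occupy positions 1–2 → each gets rank 2.
The 2 values of 146 occupy positions 3–4 → each gets rank 4.
The 2 values of 118 occupy positions 6–7 → each gets rank 7.
C has value 155 mmHg → rank 2.

2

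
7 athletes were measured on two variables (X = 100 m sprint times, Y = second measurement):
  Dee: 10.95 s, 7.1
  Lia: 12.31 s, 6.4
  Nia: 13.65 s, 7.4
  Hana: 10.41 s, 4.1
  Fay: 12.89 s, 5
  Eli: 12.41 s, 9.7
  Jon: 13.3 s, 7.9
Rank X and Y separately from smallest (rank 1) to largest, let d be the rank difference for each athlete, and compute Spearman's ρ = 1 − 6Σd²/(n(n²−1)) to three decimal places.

0.536

Ranks of variable 1: 2, 3, 7, 1, 5, 4, 6
Ranks of variable 2: 4, 3, 5, 1, 2, 7, 6
d = r₁ − r₂: -2, 0, 2, 0, 3, -3, 0
d²: 4, 0, 4, 0, 9, 9, 0; Σd² = 26
ρ = 1 − 6·26/(7·48) = 1 − 156/336 = 0.536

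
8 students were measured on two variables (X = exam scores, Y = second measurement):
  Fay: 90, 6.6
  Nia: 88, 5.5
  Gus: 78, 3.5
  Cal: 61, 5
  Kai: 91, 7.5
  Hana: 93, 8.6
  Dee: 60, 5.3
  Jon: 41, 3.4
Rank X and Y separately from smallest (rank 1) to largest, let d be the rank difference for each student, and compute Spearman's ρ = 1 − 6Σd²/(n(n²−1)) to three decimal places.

0.905

Ranks of variable 1: 6, 5, 4, 3, 7, 8, 2, 1
Ranks of variable 2: 6, 5, 2, 3, 7, 8, 4, 1
d = r₁ − r₂: 0, 0, 2, 0, 0, 0, -2, 0
d²: 0, 0, 4, 0, 0, 0, 4, 0; Σd² = 8
ρ = 1 − 6·8/(8·63) = 1 − 48/504 = 0.905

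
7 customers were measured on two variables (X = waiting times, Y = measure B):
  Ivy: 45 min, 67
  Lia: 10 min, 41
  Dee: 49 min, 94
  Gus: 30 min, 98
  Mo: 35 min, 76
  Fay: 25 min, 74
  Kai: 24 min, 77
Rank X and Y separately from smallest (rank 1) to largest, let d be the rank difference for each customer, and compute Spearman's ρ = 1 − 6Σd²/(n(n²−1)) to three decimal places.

Ranks of variable 1: 6, 1, 7, 4, 5, 3, 2
Ranks of variable 2: 2, 1, 6, 7, 4, 3, 5
d = r₁ − r₂: 4, 0, 1, -3, 1, 0, -3
d²: 16, 0, 1, 9, 1, 0, 9; Σd² = 36
ρ = 1 − 6·36/(7·48) = 1 − 216/336 = 0.357

0.357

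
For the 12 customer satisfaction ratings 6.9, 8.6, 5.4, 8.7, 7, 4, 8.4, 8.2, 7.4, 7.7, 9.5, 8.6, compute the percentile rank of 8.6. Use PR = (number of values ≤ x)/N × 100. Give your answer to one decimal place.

N = 12.
Strictly below 8.6: 8. Equal to 8.6: 2.
PR = 10/12 × 100 = 83.3

83.3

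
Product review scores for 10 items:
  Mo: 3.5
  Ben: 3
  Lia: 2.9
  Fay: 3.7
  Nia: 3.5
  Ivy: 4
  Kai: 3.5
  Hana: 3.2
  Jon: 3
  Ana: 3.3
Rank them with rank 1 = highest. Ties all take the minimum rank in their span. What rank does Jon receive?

8

Sorted (descending): 4, 3.7, 3.5, 3.5, 3.5, 3.3, 3.2, 3, 3, 2.9
The 3 values of 3.5 occupy positions 3–5 → each gets rank 3.
The 2 values of 3 occupy positions 8–9 → each gets rank 8.
Jon has value 3 → rank 8.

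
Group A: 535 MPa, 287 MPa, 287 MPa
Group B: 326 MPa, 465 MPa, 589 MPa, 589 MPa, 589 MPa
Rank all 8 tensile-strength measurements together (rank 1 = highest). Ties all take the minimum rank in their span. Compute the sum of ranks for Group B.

14

Sorted (descending): 589, 589, 589, 535, 465, 326, 287, 287
The 3 values of 589 occupy positions 1–3 → each gets rank 1.
The 2 values of 287 occupy positions 7–8 → each gets rank 7.
Group B values → pooled ranks: 326→6, 465→5, 589→1, 589→1, 589→1
Rank sum = 6 + 5 + 1 + 1 + 1 = 14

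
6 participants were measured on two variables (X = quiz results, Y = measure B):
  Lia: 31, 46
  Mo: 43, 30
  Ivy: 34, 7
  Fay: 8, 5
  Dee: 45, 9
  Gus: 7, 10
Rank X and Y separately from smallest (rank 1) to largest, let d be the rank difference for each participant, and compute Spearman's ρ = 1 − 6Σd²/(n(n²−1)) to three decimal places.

0.086

Ranks of variable 1: 3, 5, 4, 2, 6, 1
Ranks of variable 2: 6, 5, 2, 1, 3, 4
d = r₁ − r₂: -3, 0, 2, 1, 3, -3
d²: 9, 0, 4, 1, 9, 9; Σd² = 32
ρ = 1 − 6·32/(6·35) = 1 − 192/210 = 0.086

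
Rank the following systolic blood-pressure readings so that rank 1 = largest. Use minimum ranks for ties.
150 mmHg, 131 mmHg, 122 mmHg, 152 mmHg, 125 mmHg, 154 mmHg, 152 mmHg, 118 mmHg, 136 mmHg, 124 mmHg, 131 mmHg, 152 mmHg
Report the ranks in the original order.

Sorted (descending): 154, 152, 152, 152, 150, 136, 131, 131, 125, 124, 122, 118
The 3 values of 152 occupy positions 2–4 → each gets rank 2.
The 2 values of 131 occupy positions 7–8 → each gets rank 7.

5, 7, 11, 2, 9, 1, 2, 12, 6, 10, 7, 2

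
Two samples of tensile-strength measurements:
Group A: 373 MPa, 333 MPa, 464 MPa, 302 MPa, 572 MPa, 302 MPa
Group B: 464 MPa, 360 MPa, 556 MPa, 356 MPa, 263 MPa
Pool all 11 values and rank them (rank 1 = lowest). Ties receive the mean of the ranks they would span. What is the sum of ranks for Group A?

35.5

Sorted (ascending): 263, 302, 302, 333, 356, 360, 373, 464, 464, 556, 572
The 2 values of 302 occupy positions 2–3 → average rank (2+3)/2 = 2.5.
The 2 values of 464 occupy positions 8–9 → average rank (8+9)/2 = 8.5.
Group A values → pooled ranks: 373→7, 333→4, 464→8.5, 302→2.5, 572→11, 302→2.5
Rank sum = 7 + 4 + 8.5 + 2.5 + 11 + 2.5 = 35.5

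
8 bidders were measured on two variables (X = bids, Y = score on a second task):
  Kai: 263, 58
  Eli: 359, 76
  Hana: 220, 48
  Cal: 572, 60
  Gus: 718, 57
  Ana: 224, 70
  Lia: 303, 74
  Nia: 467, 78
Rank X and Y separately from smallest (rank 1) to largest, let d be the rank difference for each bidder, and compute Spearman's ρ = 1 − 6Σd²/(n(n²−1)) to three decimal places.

Ranks of variable 1: 3, 5, 1, 7, 8, 2, 4, 6
Ranks of variable 2: 3, 7, 1, 4, 2, 5, 6, 8
d = r₁ − r₂: 0, -2, 0, 3, 6, -3, -2, -2
d²: 0, 4, 0, 9, 36, 9, 4, 4; Σd² = 66
ρ = 1 − 6·66/(8·63) = 1 − 396/504 = 0.214

0.214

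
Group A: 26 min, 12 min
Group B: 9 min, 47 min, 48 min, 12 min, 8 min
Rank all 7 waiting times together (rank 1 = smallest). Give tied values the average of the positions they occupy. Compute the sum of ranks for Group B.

Sorted (ascending): 8, 9, 12, 12, 26, 47, 48
The 2 values of 12 occupy positions 3–4 → average rank (3+4)/2 = 3.5.
Group B values → pooled ranks: 9→2, 47→6, 48→7, 12→3.5, 8→1
Rank sum = 2 + 6 + 7 + 3.5 + 1 = 19.5

19.5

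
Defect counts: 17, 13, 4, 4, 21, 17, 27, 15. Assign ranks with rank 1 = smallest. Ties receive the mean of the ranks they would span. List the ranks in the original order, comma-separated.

Sorted (ascending): 4, 4, 13, 15, 17, 17, 21, 27
The 2 values of 4 occupy positions 1–2 → average rank (1+2)/2 = 1.5.
The 2 values of 17 occupy positions 5–6 → average rank (5+6)/2 = 5.5.

5.5, 3, 1.5, 1.5, 7, 5.5, 8, 4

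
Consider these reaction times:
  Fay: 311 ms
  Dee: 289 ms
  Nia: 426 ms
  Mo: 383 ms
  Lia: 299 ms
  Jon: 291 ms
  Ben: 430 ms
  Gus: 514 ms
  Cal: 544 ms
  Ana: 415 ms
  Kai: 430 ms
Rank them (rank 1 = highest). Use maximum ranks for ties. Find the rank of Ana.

Sorted (descending): 544, 514, 430, 430, 426, 415, 383, 311, 299, 291, 289
The 2 values of 430 occupy positions 3–4 → each gets rank 4.
Ana has value 415 ms → rank 6.

6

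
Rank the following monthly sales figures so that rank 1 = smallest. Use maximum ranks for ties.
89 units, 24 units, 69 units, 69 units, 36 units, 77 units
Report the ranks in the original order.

Sorted (ascending): 24, 36, 69, 69, 77, 89
The 2 values of 69 occupy positions 3–4 → each gets rank 4.

6, 1, 4, 4, 2, 5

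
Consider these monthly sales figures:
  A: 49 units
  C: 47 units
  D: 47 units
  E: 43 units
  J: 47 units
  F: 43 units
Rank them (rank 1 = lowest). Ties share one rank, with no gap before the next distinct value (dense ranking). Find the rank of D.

2

Sorted (ascending): 43, 43, 47, 47, 47, 49
The 2 values of 43 share dense rank 1.
The 3 values of 47 share dense rank 2.
Remaining distinct values take the next consecutive integers.
D has value 47 units → rank 2.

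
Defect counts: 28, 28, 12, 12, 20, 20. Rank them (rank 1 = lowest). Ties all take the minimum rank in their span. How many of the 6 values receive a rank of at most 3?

4

Sorted (ascending): 12, 12, 20, 20, 28, 28
The 2 values of 12 occupy positions 1–2 → each gets rank 1.
The 2 values of 20 occupy positions 3–4 → each gets rank 3.
The 2 values of 28 occupy positions 5–6 → each gets rank 5.
Ranks ≤ 3: {1, 1, 3, 3} → 4 values.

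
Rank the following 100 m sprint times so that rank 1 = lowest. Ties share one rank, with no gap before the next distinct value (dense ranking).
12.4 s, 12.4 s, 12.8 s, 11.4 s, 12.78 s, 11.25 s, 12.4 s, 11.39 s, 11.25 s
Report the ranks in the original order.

Sorted (ascending): 11.25, 11.25, 11.39, 11.4, 12.4, 12.4, 12.4, 12.78, 12.8
The 2 values of 11.25 share dense rank 1.
The 3 values of 12.4 share dense rank 4.
Remaining distinct values take the next consecutive integers.

4, 4, 6, 3, 5, 1, 4, 2, 1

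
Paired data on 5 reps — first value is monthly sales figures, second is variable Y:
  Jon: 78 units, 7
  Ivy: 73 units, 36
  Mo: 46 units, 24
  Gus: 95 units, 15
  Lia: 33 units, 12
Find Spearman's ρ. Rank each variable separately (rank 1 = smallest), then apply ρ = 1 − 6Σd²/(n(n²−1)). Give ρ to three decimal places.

-0.100

Ranks of variable 1: 4, 3, 2, 5, 1
Ranks of variable 2: 1, 5, 4, 3, 2
d = r₁ − r₂: 3, -2, -2, 2, -1
d²: 9, 4, 4, 4, 1; Σd² = 22
ρ = 1 − 6·22/(5·24) = 1 − 132/120 = -0.100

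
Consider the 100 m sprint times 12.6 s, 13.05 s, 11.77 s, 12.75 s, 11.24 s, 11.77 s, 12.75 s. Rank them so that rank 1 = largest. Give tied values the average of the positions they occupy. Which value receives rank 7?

11.24

Sorted (descending): 13.05, 12.75, 12.75, 12.6, 11.77, 11.77, 11.24
The 2 values of 12.75 occupy positions 2–3 → average rank (2+3)/2 = 2.5.
The 2 values of 11.77 occupy positions 5–6 → average rank (5+6)/2 = 5.5.
Rank 7 → value 11.24.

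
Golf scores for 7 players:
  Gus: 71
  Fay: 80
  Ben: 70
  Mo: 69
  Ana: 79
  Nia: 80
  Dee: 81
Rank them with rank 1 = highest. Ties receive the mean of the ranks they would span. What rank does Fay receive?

Sorted (descending): 81, 80, 80, 79, 71, 70, 69
The 2 values of 80 occupy positions 2–3 → average rank (2+3)/2 = 2.5.
Fay has value 80 → rank 2.5.

2.5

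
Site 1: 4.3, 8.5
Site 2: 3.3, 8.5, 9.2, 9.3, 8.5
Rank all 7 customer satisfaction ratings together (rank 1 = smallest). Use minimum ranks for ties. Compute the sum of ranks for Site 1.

Sorted (ascending): 3.3, 4.3, 8.5, 8.5, 8.5, 9.2, 9.3
The 3 values of 8.5 occupy positions 3–5 → each gets rank 3.
Site 1 values → pooled ranks: 4.3→2, 8.5→3
Rank sum = 2 + 3 = 5

5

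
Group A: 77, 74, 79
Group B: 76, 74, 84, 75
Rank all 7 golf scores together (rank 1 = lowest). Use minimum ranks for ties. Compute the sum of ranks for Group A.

Sorted (ascending): 74, 74, 75, 76, 77, 79, 84
The 2 values of 74 occupy positions 1–2 → each gets rank 1.
Group A values → pooled ranks: 77→5, 74→1, 79→6
Rank sum = 5 + 1 + 6 = 12

12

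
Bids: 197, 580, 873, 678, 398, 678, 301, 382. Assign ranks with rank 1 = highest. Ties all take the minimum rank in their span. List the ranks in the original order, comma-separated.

8, 4, 1, 2, 5, 2, 7, 6

Sorted (descending): 873, 678, 678, 580, 398, 382, 301, 197
The 2 values of 678 occupy positions 2–3 → each gets rank 2.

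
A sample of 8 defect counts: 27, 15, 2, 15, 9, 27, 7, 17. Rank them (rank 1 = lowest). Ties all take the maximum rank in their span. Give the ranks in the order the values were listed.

Sorted (ascending): 2, 7, 9, 15, 15, 17, 27, 27
The 2 values of 15 occupy positions 4–5 → each gets rank 5.
The 2 values of 27 occupy positions 7–8 → each gets rank 8.

8, 5, 1, 5, 3, 8, 2, 6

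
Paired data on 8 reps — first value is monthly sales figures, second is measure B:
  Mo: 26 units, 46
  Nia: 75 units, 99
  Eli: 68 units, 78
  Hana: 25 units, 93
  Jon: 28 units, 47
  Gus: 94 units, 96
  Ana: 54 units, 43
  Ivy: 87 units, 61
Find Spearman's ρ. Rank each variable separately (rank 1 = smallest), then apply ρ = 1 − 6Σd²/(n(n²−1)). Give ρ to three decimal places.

0.429

Ranks of variable 1: 2, 6, 5, 1, 3, 8, 4, 7
Ranks of variable 2: 2, 8, 5, 6, 3, 7, 1, 4
d = r₁ − r₂: 0, -2, 0, -5, 0, 1, 3, 3
d²: 0, 4, 0, 25, 0, 1, 9, 9; Σd² = 48
ρ = 1 − 6·48/(8·63) = 1 − 288/504 = 0.429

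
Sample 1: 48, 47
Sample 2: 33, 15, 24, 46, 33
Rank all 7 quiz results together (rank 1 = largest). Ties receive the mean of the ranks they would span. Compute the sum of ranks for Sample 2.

25

Sorted (descending): 48, 47, 46, 33, 33, 24, 15
The 2 values of 33 occupy positions 4–5 → average rank (4+5)/2 = 4.5.
Sample 2 values → pooled ranks: 33→4.5, 15→7, 24→6, 46→3, 33→4.5
Rank sum = 4.5 + 7 + 6 + 3 + 4.5 = 25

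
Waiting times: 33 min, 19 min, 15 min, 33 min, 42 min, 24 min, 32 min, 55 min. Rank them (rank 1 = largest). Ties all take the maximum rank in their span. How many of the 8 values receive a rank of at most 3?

Sorted (descending): 55, 42, 33, 33, 32, 24, 19, 15
The 2 values of 33 occupy positions 3–4 → each gets rank 4.
Ranks ≤ 3: {1, 2} → 2 values.

2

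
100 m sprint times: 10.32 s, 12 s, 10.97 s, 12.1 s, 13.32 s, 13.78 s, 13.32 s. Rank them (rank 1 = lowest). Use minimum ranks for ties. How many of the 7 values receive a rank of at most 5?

Sorted (ascending): 10.32, 10.97, 12, 12.1, 13.32, 13.32, 13.78
The 2 values of 13.32 occupy positions 5–6 → each gets rank 5.
Ranks ≤ 5: {1, 2, 3, 4, 5, 5} → 6 values.

6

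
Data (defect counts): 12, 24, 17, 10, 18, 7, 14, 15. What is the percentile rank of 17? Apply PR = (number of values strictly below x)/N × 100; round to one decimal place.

62.5

N = 8.
Strictly below 17: 5. Equal to 17: 1.
PR = 5/8 × 100 = 62.5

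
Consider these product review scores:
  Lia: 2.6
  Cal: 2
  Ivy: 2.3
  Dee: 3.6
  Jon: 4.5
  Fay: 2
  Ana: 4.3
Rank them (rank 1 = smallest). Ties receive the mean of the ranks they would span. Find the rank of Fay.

1.5

Sorted (ascending): 2, 2, 2.3, 2.6, 3.6, 4.3, 4.5
The 2 values of 2 occupy positions 1–2 → average rank (1+2)/2 = 1.5.
Fay has value 2 → rank 1.5.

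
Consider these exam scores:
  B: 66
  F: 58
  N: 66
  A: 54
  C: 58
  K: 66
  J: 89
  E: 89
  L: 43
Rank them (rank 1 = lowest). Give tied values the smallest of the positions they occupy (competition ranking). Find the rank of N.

Sorted (ascending): 43, 54, 58, 58, 66, 66, 66, 89, 89
The 2 values of 58 occupy positions 3–4 → each gets rank 3.
The 3 values of 66 occupy positions 5–7 → each gets rank 5.
The 2 values of 89 occupy positions 8–9 → each gets rank 8.
N has value 66 → rank 5.

5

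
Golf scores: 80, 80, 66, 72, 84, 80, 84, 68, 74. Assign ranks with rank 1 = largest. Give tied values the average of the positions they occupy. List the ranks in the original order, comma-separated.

4, 4, 9, 7, 1.5, 4, 1.5, 8, 6

Sorted (descending): 84, 84, 80, 80, 80, 74, 72, 68, 66
The 2 values of 84 occupy positions 1–2 → average rank (1+2)/2 = 1.5.
The 3 values of 80 occupy positions 3–5 → average rank 4.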